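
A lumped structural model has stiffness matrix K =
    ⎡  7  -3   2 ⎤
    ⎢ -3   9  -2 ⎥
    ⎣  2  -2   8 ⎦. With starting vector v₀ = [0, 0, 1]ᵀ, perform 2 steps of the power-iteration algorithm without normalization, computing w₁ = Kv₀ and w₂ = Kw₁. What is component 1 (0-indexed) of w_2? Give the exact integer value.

w1 = Kv₀ = (7·0 + (-3)·0 + 2·1; (-3)·0 + 9·0 + (-2)·1; 2·0 + (-2)·0 + 8·1) = (2, -2, 8)
w2 = Kw1 = (7·2 + (-3)·(-2) + 2·8; (-3)·2 + 9·(-2) + (-2)·8; 2·2 + (-2)·(-2) + 8·8) = (36, -40, 72)
The requested component of w2 is -40.

-40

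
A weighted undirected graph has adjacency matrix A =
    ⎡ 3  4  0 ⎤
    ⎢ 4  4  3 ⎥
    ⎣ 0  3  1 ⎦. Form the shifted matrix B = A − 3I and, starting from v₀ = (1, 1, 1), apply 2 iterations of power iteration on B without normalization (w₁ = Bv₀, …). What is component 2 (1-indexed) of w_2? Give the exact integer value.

27

B = A − 3I has rows (0, 4, 0); (4, 1, 3); (0, 3, -2)
w1 = Bv₀ = (4, 8, 1)
w2 = Bw1 = (32, 27, 22)
Requested component of w2: 27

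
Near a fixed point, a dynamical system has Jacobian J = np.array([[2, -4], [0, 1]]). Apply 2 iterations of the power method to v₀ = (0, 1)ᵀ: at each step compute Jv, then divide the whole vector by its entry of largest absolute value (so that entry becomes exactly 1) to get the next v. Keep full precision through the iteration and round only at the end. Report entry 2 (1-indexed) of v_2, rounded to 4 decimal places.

Jv0 = (-4.00000, 1.00000); divide by -4.00000 → v1 = (1.00000, -0.25000)
Jv1 = (3.00000, -0.25000); divide by 3.00000 → v2 = (1.00000, -0.08333)
Requested entry of v2: 1/-12 = -0.0833

-0.0833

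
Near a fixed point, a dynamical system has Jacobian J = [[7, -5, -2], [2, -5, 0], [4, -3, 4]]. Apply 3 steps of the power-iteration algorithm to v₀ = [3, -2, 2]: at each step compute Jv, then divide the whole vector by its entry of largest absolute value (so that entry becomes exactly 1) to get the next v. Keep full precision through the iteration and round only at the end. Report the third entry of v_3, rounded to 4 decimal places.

Jv0 = (27.00000, 16.00000, 26.00000); divide by 27.00000 → v1 = (1.00000, 0.59259, 0.96296)
Jv1 = (2.11111, -0.96296, 6.07407); divide by 6.07407 → v2 = (0.34756, -0.15854, 1.00000)
Jv2 = (1.22561, 1.48780, 5.86585); divide by 5.86585 → v3 = (0.20894, 0.25364, 1.00000)
Requested entry of v3: 962/962 = 1.0000

1.0000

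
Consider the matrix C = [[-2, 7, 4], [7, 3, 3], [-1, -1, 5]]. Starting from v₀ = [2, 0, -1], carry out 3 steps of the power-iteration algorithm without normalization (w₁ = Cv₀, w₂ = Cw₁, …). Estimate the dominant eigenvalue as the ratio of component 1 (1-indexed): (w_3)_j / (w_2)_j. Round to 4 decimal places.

w1 = Cv₀ = (-8, 11, -7)
w2 = Cw1 = (65, -44, -38)
w3 = Cw2 = (-590, 209, -211)
Ratio at component: -590 / 65 = -9.0769

λ ≈ -9.0769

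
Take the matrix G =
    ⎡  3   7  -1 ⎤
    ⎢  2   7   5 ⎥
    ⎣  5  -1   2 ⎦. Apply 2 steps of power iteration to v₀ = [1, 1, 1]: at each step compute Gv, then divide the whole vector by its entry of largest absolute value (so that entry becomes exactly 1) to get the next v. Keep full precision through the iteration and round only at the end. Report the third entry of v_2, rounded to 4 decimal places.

0.2945

Gv0 = (9.00000, 14.00000, 6.00000); divide by 14.00000 → v1 = (0.64286, 1.00000, 0.42857)
Gv1 = (8.50000, 10.42857, 3.07143); divide by 10.42857 → v2 = (0.81507, 1.00000, 0.29452)
Requested entry of v2: 43/146 = 0.2945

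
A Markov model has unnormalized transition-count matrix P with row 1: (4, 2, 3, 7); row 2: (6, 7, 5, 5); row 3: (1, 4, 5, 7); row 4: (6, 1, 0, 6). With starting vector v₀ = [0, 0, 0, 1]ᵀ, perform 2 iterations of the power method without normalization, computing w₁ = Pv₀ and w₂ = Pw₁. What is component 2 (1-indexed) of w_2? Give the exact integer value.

w1 = Pv₀ = (4·0 + 2·0 + 3·0 + 7·1; 6·0 + 7·0 + 5·0 + 5·1; 1·0 + 4·0 + 5·0 + 7·1; 6·0 + 1·0 + 0·0 + 6·1) = (7, 5, 7, 6)
w2 = Pw1 = (4·7 + 2·5 + 3·7 + 7·6; 6·7 + 7·5 + 5·7 + 5·6; 1·7 + 4·5 + 5·7 + 7·6; 6·7 + 1·5 + 0·7 + 6·6) = (101, 142, 104, 83)
The requested component of w2 is 142.

142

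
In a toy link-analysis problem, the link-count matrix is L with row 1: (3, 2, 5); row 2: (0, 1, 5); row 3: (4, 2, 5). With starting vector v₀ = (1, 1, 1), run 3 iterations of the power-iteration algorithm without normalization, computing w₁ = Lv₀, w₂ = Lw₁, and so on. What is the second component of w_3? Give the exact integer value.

w1 = Lv₀ = (3·1 + 2·1 + 5·1; 0·1 + 1·1 + 5·1; 4·1 + 2·1 + 5·1) = (10, 6, 11)
w2 = Lw1 = (3·10 + 2·6 + 5·11; 0·10 + 1·6 + 5·11; 4·10 + 2·6 + 5·11) = (97, 61, 107)
w3 = Lw2 = (948, 596, 1045)
The requested component of w3 is 596.

596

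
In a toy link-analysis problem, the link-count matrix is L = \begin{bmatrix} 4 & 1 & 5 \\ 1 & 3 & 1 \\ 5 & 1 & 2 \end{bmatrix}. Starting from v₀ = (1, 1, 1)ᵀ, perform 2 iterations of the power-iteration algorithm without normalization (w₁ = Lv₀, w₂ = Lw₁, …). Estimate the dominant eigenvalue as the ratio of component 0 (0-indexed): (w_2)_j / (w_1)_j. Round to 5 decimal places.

λ ≈ 8.50000

w1 = Lv₀ = (4·1 + 1·1 + 5·1; 1·1 + 3·1 + 1·1; 5·1 + 1·1 + 2·1) = (10, 5, 8)
w2 = Lw1 = (4·10 + 1·5 + 5·8; 1·10 + 3·5 + 1·8; 5·10 + 1·5 + 2·8) = (85, 33, 71)
Ratio at component: 85 / 10 = 8.50000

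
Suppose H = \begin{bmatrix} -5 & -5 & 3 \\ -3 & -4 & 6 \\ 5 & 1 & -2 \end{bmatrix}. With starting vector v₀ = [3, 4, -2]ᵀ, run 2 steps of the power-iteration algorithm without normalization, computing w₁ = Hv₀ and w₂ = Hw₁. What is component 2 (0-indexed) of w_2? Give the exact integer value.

-288

w1 = Hv₀ = ((-5)·3 + (-5)·4 + 3·(-2); (-3)·3 + (-4)·4 + 6·(-2); 5·3 + 1·4 + (-2)·(-2)) = (-41, -37, 23)
w2 = Hw1 = ((-5)·(-41) + (-5)·(-37) + 3·23; (-3)·(-41) + (-4)·(-37) + 6·23; 5·(-41) + 1·(-37) + (-2)·23) = (459, 409, -288)
The requested component of w2 is -288.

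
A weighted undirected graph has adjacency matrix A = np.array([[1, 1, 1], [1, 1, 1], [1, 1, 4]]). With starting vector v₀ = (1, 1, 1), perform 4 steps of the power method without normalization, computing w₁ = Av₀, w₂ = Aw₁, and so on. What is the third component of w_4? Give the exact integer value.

w1 = Av₀ = (1·1 + 1·1 + 1·1; 1·1 + 1·1 + 1·1; 1·1 + 1·1 + 4·1) = (3, 3, 6)
w2 = Aw1 = (1·3 + 1·3 + 1·6; 1·3 + 1·3 + 1·6; 1·3 + 1·3 + 4·6) = (12, 12, 30)
w3 = Aw2 = (54, 54, 144)
w4 = Aw3 = (252, 252, 684)
The requested component of w4 is 684.

684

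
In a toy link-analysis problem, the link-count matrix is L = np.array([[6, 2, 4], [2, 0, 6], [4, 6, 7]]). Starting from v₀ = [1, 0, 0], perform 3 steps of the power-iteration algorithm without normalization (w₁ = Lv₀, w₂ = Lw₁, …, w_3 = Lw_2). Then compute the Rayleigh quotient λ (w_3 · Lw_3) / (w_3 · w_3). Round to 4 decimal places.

λ ≈ 13.2061

w1 = Lv₀ = (6·1 + 2·0 + 4·0; 2·1 + 0·0 + 6·0; 4·1 + 6·0 + 7·0) = (6, 2, 4)
w2 = Lw1 = (6·6 + 2·2 + 4·4; 2·6 + 0·2 + 6·4; 4·6 + 6·2 + 7·4) = (56, 36, 64)
w3 = Lw2 = (664, 496, 888)
Lw3 = (8528, 6656, 11848)
w3·Lw3 = 664·8528 + 496·6656 + 888·11848 = 19484992; w3·w3 = 664·664 + 496·496 + 888·888 = 1475456
λ ≈ 19484992/1475456 = 13.2061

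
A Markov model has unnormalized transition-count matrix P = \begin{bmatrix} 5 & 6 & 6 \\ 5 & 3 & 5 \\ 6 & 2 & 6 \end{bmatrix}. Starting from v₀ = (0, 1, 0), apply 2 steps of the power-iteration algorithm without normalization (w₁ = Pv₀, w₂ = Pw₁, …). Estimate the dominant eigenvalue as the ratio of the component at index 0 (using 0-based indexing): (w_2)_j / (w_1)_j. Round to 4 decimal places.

w1 = Pv₀ = (5·0 + 6·1 + 6·0; 5·0 + 3·1 + 5·0; 6·0 + 2·1 + 6·0) = (6, 3, 2)
w2 = Pw1 = (5·6 + 6·3 + 6·2; 5·6 + 3·3 + 5·2; 6·6 + 2·3 + 6·2) = (60, 49, 54)
Ratio at component: 60 / 6 = 10.0000

10.0000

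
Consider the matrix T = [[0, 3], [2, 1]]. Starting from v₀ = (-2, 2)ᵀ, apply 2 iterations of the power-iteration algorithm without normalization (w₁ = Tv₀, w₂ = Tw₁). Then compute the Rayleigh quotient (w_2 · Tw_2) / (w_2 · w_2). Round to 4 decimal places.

λ ≈ -1.4706

w1 = Tv₀ = (6, -2)
w2 = Tw1 = (-6, 10)
Tw2 = (30, -2)
w2·Tw2 = (-6)·30 + 10·(-2) = -200; w2·w2 = (-6)·(-6) + 10·10 = 136
λ ≈ -200/136 = -1.4706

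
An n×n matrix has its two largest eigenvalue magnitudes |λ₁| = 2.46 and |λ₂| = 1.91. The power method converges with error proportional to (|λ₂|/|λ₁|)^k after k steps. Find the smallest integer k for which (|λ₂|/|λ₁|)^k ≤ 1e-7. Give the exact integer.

|λ₂/λ₁| = 1.91/2.46 = 0.77642
Need k ≥ ln(1e-7) / ln(0.77642) = -16.1181 / -0.2531 ≈ 63.693
Smallest integer k satisfying the bound: 64

64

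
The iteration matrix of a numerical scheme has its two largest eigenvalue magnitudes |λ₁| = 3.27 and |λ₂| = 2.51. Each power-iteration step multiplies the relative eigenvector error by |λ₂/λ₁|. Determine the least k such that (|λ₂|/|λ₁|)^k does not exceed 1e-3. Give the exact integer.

|λ₂/λ₁| = 2.51/3.27 = 0.76758
Need k ≥ ln(1e-3) / ln(0.76758) = -6.9078 / -0.2645 ≈ 26.116
Smallest integer k satisfying the bound: 27

27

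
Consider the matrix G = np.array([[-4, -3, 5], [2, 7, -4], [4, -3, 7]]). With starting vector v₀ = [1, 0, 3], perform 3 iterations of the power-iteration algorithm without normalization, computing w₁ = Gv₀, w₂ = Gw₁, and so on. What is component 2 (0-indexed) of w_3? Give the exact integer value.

w1 = Gv₀ = (11, -10, 25)
w2 = Gw1 = (111, -148, 249)
w3 = Gw2 = (1245, -1810, 2631)
The requested component of w3 is 2631.

2631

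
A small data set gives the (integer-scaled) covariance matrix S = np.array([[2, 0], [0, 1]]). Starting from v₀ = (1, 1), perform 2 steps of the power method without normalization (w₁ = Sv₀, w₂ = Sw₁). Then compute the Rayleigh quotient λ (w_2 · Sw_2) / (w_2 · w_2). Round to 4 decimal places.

w1 = Sv₀ = (2·1 + 0·1; 0·1 + 1·1) = (2, 1)
w2 = Sw1 = (2·2 + 0·1; 0·2 + 1·1) = (4, 1)
Sw2 = (8, 1)
w2·Sw2 = 4·8 + 1·1 = 33; w2·w2 = 4·4 + 1·1 = 17
λ ≈ 33/17 = 1.9412

λ ≈ 1.9412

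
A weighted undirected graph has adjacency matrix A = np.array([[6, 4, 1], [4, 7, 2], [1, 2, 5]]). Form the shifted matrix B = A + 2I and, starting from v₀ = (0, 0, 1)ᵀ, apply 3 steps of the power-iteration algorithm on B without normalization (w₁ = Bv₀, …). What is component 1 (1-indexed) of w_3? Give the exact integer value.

B = A + 2I has rows (8, 4, 1); (4, 9, 2); (1, 2, 7)
w1 = Bv₀ = (8·0 + 4·0 + 1·1; 4·0 + 9·0 + 2·1; 1·0 + 2·0 + 7·1) = (1, 2, 7)
w2 = Bw1 = (8·1 + 4·2 + 1·7; 4·1 + 9·2 + 2·7; 1·1 + 2·2 + 7·7) = (23, 36, 54)
w3 = Bw2 = (382, 524, 473)
Requested component of w3: 382

382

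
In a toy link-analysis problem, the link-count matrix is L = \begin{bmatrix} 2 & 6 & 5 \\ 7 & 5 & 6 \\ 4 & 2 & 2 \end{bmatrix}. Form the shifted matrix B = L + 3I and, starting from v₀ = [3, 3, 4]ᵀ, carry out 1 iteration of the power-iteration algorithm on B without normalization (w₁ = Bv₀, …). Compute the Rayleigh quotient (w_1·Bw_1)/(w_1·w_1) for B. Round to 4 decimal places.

μ ≈ 16.1966

B = L + 3I has rows (5, 6, 5); (7, 8, 6); (4, 2, 5)
w1 = Bv₀ = (5·3 + 6·3 + 5·4; 7·3 + 8·3 + 6·4; 4·3 + 2·3 + 5·4) = (53, 69, 38)
Bw1 = (869, 1151, 540)
w1·Bw1 = 145996; w1·w1 = 9014; μ ≈ 145996/9014 = 16.1966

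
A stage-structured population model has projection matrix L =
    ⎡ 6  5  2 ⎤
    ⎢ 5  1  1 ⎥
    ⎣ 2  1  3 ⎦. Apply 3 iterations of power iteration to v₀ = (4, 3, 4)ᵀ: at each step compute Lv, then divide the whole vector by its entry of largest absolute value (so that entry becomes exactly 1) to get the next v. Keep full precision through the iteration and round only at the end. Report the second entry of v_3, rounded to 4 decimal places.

Lv0 = (47.00000, 27.00000, 23.00000); divide by 47.00000 → v1 = (1.00000, 0.57447, 0.48936)
Lv1 = (9.85106, 6.06383, 4.04255); divide by 9.85106 → v2 = (1.00000, 0.61555, 0.41037)
Lv2 = (9.89849, 6.02592, 3.84665); divide by 9.89849 → v3 = (1.00000, 0.60877, 0.38861)
Requested entry of v3: 2790/4583 = 0.6088

0.6088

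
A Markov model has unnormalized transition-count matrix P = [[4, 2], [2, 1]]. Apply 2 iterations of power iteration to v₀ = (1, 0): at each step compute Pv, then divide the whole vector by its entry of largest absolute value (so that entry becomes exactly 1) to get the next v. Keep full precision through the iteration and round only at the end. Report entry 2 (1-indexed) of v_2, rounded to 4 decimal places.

0.5000

Pv0 = (4.00000, 2.00000); divide by 4.00000 → v1 = (1.00000, 0.50000)
Pv1 = (5.00000, 2.50000); divide by 5.00000 → v2 = (1.00000, 0.50000)
Requested entry of v2: 10/20 = 0.5000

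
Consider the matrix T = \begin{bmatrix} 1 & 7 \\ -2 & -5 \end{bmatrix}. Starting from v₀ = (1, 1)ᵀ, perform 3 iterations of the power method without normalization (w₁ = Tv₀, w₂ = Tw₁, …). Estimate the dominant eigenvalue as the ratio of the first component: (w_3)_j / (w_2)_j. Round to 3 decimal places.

w1 = Tv₀ = (8, -7)
w2 = Tw1 = (-41, 19)
w3 = Tw2 = (92, -13)
Ratio at component: 92 / -41 = -2.244

λ ≈ -2.244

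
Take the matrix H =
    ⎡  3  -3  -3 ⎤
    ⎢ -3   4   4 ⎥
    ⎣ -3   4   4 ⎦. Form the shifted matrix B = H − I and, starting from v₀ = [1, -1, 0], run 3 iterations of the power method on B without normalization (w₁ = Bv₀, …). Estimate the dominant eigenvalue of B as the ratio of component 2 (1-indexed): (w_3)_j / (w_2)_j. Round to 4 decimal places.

9.3443

B = H − I has rows (2, -3, -3); (-3, 3, 4); (-3, 4, 3)
w1 = Bv₀ = (5, -6, -7)
w2 = Bw1 = (49, -61, -60)
w3 = Bw2 = (461, -570, -571)
Ratio: -570/-61 = 9.3443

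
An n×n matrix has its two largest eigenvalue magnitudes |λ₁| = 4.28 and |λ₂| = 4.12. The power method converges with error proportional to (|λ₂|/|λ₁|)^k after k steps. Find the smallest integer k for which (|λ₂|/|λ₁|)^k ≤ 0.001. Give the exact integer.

182

|λ₂/λ₁| = 4.12/4.28 = 0.96262
Need k ≥ ln(0.001) / ln(0.96262) = -6.9078 / -0.0381 ≈ 181.307
Smallest integer k satisfying the bound: 182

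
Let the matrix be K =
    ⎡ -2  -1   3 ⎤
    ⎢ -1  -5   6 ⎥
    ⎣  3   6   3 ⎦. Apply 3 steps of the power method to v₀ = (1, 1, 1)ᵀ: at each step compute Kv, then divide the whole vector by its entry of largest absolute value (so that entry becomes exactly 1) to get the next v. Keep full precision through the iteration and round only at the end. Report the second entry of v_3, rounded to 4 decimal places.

Kv0 = (0.00000, 0.00000, 12.00000); divide by 12.00000 → v1 = (0.00000, 0.00000, 1.00000)
Kv1 = (3.00000, 6.00000, 3.00000); divide by 6.00000 → v2 = (0.50000, 1.00000, 0.50000)
Kv2 = (-0.50000, -2.50000, 9.00000); divide by 9.00000 → v3 = (-0.05556, -0.27778, 1.00000)
Requested entry of v3: -180/648 = -0.2778

-0.2778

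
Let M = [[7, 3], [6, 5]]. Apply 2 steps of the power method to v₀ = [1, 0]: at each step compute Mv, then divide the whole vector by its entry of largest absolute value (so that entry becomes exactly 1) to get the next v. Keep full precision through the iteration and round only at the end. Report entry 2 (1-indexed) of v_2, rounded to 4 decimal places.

Mv0 = (7.00000, 6.00000); divide by 7.00000 → v1 = (1.00000, 0.85714)
Mv1 = (9.57143, 10.28571); divide by 10.28571 → v2 = (0.93056, 1.00000)
Requested entry of v2: 72/72 = 1.0000

1.0000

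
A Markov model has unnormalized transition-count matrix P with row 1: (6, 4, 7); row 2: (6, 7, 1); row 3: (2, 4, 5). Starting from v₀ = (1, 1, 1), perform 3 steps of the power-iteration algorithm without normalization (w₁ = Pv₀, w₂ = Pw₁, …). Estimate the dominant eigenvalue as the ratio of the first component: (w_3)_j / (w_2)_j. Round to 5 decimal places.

w1 = Pv₀ = (6·1 + 4·1 + 7·1; 6·1 + 7·1 + 1·1; 2·1 + 4·1 + 5·1) = (17, 14, 11)
w2 = Pw1 = (6·17 + 4·14 + 7·11; 6·17 + 7·14 + 1·11; 2·17 + 4·14 + 5·11) = (235, 211, 145)
w3 = Pw2 = (3269, 3032, 2039)
Ratio at component: 3269 / 235 = 13.91064

13.91064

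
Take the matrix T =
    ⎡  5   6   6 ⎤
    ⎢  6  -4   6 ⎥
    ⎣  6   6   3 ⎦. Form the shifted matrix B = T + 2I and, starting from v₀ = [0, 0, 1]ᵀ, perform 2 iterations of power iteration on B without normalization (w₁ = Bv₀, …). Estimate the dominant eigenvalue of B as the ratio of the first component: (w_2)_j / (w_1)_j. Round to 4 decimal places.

μ ≈ 18.0000

B = T + 2I has rows (7, 6, 6); (6, -2, 6); (6, 6, 5)
w1 = Bv₀ = (6, 6, 5)
w2 = Bw1 = (108, 54, 97)
Ratio: 108/6 = 18.0000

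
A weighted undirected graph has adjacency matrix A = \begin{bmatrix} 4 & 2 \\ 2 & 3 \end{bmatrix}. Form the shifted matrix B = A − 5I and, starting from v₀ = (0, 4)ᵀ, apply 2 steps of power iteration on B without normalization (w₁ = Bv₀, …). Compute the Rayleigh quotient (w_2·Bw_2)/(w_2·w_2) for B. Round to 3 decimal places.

B = A − 5I has rows (-1, 2); (2, -2)
w1 = Bv₀ = ((-1)·0 + 2·4; 2·0 + (-2)·4) = (8, -8)
w2 = Bw1 = ((-1)·8 + 2·(-8); 2·8 + (-2)·(-8)) = (-24, 32)
Bw2 = (88, -112)
w2·Bw2 = -5696; w2·w2 = 1600; μ ≈ -5696/1600 = -3.560

-3.560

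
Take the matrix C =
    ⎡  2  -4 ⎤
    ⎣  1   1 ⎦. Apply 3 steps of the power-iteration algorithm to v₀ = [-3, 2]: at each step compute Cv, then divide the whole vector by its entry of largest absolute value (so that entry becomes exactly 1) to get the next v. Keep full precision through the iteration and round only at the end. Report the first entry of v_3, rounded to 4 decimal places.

-0.3077

Cv0 = (-14.00000, -1.00000); divide by -14.00000 → v1 = (1.00000, 0.07143)
Cv1 = (1.71429, 1.07143); divide by 1.71429 → v2 = (1.00000, 0.62500)
Cv2 = (-0.50000, 1.62500); divide by 1.62500 → v3 = (-0.30769, 1.00000)
Requested entry of v3: 12/-39 = -0.3077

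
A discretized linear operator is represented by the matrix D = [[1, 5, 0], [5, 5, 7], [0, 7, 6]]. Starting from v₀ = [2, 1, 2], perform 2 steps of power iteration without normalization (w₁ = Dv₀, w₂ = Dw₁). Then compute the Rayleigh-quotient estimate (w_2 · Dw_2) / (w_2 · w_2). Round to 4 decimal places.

w1 = Dv₀ = (1·2 + 5·1 + 0·2; 5·2 + 5·1 + 7·2; 0·2 + 7·1 + 6·2) = (7, 29, 19)
w2 = Dw1 = (1·7 + 5·29 + 0·19; 5·7 + 5·29 + 7·19; 0·7 + 7·29 + 6·19) = (152, 313, 317)
Dw2 = (1717, 4544, 4093)
w2·Dw2 = 152·1717 + 313·4544 + 317·4093 = 2980737; w2·w2 = 152·152 + 313·313 + 317·317 = 221562
λ ≈ 2980737/221562 = 13.4533

λ ≈ 13.4533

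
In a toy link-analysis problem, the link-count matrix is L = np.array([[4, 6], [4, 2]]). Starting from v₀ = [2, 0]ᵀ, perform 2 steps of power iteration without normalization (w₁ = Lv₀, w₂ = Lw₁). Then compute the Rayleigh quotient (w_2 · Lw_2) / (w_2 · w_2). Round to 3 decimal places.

λ ≈ 7.882

w1 = Lv₀ = (8, 8)
w2 = Lw1 = (80, 48)
Lw2 = (608, 416)
w2·Lw2 = 80·608 + 48·416 = 68608; w2·w2 = 80·80 + 48·48 = 8704
λ ≈ 68608/8704 = 7.882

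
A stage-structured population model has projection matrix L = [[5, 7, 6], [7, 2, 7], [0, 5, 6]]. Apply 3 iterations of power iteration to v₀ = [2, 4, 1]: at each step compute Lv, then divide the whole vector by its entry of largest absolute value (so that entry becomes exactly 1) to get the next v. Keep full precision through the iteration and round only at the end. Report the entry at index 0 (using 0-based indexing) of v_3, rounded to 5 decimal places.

Lv0 = (44.000000, 29.000000, 26.000000); divide by 44.000000 → v1 = (1.000000, 0.659091, 0.590909)
Lv1 = (13.159091, 12.454545, 6.840909); divide by 13.159091 → v2 = (1.000000, 0.946459, 0.519862)
Lv2 = (14.744387, 12.531952, 7.851468); divide by 14.744387 → v3 = (1.000000, 0.849947, 0.532506)
Requested entry of v3: 8537/8537 = 1.00000

1.00000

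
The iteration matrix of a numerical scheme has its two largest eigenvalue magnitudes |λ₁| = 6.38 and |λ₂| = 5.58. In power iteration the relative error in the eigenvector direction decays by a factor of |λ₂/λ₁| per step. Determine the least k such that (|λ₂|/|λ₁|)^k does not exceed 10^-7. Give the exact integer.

121

|λ₂/λ₁| = 5.58/6.38 = 0.87461
Need k ≥ ln(10^-7) / ln(0.87461) = -16.1181 / -0.1340 ≈ 120.303
Smallest integer k satisfying the bound: 121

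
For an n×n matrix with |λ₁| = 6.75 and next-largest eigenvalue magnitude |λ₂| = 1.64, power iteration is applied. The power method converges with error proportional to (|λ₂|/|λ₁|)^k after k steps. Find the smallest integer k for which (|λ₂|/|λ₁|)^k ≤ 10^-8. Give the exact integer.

14

|λ₂/λ₁| = 1.64/6.75 = 0.24296
Need k ≥ ln(10^-8) / ln(0.24296) = -18.4207 / -1.4148 ≈ 13.020
Smallest integer k satisfying the bound: 14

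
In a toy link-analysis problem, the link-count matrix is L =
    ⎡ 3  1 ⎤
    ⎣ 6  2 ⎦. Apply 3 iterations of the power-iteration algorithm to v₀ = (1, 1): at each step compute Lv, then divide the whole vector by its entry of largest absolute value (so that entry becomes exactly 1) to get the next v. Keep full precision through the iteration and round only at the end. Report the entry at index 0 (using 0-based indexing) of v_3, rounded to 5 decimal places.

Lv0 = (4.000000, 8.000000); divide by 8.000000 → v1 = (0.500000, 1.000000)
Lv1 = (2.500000, 5.000000); divide by 5.000000 → v2 = (0.500000, 1.000000)
Lv2 = (2.500000, 5.000000); divide by 5.000000 → v3 = (0.500000, 1.000000)
Requested entry of v3: 100/200 = 0.50000

0.50000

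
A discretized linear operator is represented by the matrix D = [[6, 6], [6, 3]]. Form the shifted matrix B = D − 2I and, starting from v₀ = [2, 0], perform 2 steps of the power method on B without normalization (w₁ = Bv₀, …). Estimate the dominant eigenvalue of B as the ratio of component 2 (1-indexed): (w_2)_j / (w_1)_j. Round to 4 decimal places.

μ ≈ 5.0000

B = D − 2I has rows (4, 6); (6, 1)
w1 = Bv₀ = (4·2 + 6·0; 6·2 + 1·0) = (8, 12)
w2 = Bw1 = (4·8 + 6·12; 6·8 + 1·12) = (104, 60)
Ratio: 60/12 = 5.0000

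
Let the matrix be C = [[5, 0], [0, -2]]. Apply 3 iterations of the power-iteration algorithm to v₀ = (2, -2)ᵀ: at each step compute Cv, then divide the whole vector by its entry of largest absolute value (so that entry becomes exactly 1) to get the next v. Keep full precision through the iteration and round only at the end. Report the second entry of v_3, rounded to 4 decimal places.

Cv0 = (10.00000, 4.00000); divide by 10.00000 → v1 = (1.00000, 0.40000)
Cv1 = (5.00000, -0.80000); divide by 5.00000 → v2 = (1.00000, -0.16000)
Cv2 = (5.00000, 0.32000); divide by 5.00000 → v3 = (1.00000, 0.06400)
Requested entry of v3: 16/250 = 0.0640

0.0640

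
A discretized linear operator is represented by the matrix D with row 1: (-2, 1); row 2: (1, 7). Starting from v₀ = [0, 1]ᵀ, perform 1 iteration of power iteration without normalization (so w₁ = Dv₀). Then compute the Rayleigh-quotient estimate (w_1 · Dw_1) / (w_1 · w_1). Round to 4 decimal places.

w1 = Dv₀ = ((-2)·0 + 1·1; 1·0 + 7·1) = (1, 7)
Dw1 = (5, 50)
w1·Dw1 = 1·5 + 7·50 = 355; w1·w1 = 1·1 + 7·7 = 50
λ ≈ 355/50 = 7.1000

λ ≈ 7.1000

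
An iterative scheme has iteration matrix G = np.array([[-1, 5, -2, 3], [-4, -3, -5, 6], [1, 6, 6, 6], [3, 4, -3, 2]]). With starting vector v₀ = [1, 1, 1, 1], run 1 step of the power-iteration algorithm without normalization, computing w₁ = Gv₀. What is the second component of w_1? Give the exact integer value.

w1 = Gv₀ = ((-1)·1 + 5·1 + (-2)·1 + 3·1; (-4)·1 + (-3)·1 + (-5)·1 + 6·1; 1·1 + 6·1 + 6·1 + 6·1; 3·1 + 4·1 + (-3)·1 + 2·1) = (5, -6, 19, 6)
The requested component of w1 is -6.

-6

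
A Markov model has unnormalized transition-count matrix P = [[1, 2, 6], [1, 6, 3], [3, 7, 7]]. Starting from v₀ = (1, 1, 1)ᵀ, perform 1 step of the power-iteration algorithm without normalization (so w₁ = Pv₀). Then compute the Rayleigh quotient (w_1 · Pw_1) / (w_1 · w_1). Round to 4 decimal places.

w1 = Pv₀ = (1·1 + 2·1 + 6·1; 1·1 + 6·1 + 3·1; 3·1 + 7·1 + 7·1) = (9, 10, 17)
Pw1 = (131, 120, 216)
w1·Pw1 = 9·131 + 10·120 + 17·216 = 6051; w1·w1 = 9·9 + 10·10 + 17·17 = 470
λ ≈ 6051/470 = 12.8745

12.8745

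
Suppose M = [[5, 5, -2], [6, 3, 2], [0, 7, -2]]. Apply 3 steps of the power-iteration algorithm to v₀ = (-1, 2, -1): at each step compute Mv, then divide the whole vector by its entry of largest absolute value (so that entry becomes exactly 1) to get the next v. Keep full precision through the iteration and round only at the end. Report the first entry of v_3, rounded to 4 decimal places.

0.6989

Mv0 = (7.00000, -2.00000, 16.00000); divide by 16.00000 → v1 = (0.43750, -0.12500, 1.00000)
Mv1 = (-0.43750, 4.25000, -2.87500); divide by 4.25000 → v2 = (-0.10294, 1.00000, -0.67647)
Mv2 = (5.83824, 1.02941, 8.35294); divide by 8.35294 → v3 = (0.69894, 0.12324, 1.00000)
Requested entry of v3: 397/568 = 0.6989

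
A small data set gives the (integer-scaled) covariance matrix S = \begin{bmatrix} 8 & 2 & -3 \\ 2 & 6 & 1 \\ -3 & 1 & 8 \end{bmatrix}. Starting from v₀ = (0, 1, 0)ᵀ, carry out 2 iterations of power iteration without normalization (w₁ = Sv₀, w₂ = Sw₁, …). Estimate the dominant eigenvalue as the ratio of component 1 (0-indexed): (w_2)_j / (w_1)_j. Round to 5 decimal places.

w1 = Sv₀ = (2, 6, 1)
w2 = Sw1 = (25, 41, 8)
Ratio at component: 41 / 6 = 6.83333

λ ≈ 6.83333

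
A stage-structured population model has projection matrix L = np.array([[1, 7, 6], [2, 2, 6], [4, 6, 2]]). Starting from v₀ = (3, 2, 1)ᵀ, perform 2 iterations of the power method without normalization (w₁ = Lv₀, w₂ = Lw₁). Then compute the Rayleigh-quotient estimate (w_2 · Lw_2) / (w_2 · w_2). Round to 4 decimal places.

w1 = Lv₀ = (1·3 + 7·2 + 6·1; 2·3 + 2·2 + 6·1; 4·3 + 6·2 + 2·1) = (23, 16, 26)
w2 = Lw1 = (1·23 + 7·16 + 6·26; 2·23 + 2·16 + 6·26; 4·23 + 6·16 + 2·26) = (291, 234, 240)
Lw2 = (3369, 2490, 3048)
w2·Lw2 = 291·3369 + 234·2490 + 240·3048 = 2294559; w2·w2 = 291·291 + 234·234 + 240·240 = 197037
λ ≈ 2294559/197037 = 11.6453

11.6453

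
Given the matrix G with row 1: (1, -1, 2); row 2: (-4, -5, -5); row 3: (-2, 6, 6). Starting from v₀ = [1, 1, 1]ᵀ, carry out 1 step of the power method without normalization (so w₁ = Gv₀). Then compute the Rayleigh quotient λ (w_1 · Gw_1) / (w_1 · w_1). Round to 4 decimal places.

λ ≈ -1.2533

w1 = Gv₀ = (2, -14, 10)
Gw1 = (36, 12, -28)
w1·Gw1 = 2·36 + (-14)·12 + 10·(-28) = -376; w1·w1 = 2·2 + (-14)·(-14) + 10·10 = 300
λ ≈ -376/300 = -1.2533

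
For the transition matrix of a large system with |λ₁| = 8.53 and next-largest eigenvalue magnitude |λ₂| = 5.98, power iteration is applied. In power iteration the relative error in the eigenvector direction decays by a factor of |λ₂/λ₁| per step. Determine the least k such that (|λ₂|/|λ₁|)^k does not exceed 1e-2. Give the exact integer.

|λ₂/λ₁| = 5.98/8.53 = 0.70106
Need k ≥ ln(1e-2) / ln(0.70106) = -4.6052 / -0.3552 ≈ 12.966
Smallest integer k satisfying the bound: 13

13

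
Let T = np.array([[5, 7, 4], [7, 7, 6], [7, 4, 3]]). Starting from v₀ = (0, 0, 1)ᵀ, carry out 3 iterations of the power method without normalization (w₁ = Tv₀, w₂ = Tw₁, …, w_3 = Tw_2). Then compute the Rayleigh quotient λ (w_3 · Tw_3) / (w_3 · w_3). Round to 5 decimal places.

λ ≈ 16.93718

w1 = Tv₀ = (5·0 + 7·0 + 4·1; 7·0 + 7·0 + 6·1; 7·0 + 4·0 + 3·1) = (4, 6, 3)
w2 = Tw1 = (5·4 + 7·6 + 4·3; 7·4 + 7·6 + 6·3; 7·4 + 4·6 + 3·3) = (74, 88, 61)
w3 = Tw2 = (1230, 1500, 1053)
Tw3 = (20862, 25428, 17769)
w3·Tw3 = 1230·20862 + 1500·25428 + 1053·17769 = 82513017; w3·w3 = 1230·1230 + 1500·1500 + 1053·1053 = 4871709
λ ≈ 82513017/4871709 = 16.93718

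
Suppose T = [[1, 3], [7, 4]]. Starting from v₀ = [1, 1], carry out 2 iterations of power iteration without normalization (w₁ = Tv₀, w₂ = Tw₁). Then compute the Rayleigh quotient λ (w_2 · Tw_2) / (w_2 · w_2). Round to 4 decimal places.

λ ≈ 7.4386

w1 = Tv₀ = (4, 11)
w2 = Tw1 = (37, 72)
Tw2 = (253, 547)
w2·Tw2 = 37·253 + 72·547 = 48745; w2·w2 = 37·37 + 72·72 = 6553
λ ≈ 48745/6553 = 7.4386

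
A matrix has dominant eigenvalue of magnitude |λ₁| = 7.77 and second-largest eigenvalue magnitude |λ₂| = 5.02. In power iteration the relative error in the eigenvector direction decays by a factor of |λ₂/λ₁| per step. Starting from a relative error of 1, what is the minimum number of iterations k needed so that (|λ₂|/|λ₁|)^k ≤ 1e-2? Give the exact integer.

11

|λ₂/λ₁| = 5.02/7.77 = 0.64607
Need k ≥ ln(1e-2) / ln(0.64607) = -4.6052 / -0.4368 ≈ 10.542
Smallest integer k satisfying the bound: 11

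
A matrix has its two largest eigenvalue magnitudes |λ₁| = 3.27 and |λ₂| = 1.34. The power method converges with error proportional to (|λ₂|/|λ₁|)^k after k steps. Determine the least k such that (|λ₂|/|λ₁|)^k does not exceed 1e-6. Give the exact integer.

16

|λ₂/λ₁| = 1.34/3.27 = 0.40979
Need k ≥ ln(1e-6) / ln(0.40979) = -13.8155 / -0.8921 ≈ 15.486
Smallest integer k satisfying the bound: 16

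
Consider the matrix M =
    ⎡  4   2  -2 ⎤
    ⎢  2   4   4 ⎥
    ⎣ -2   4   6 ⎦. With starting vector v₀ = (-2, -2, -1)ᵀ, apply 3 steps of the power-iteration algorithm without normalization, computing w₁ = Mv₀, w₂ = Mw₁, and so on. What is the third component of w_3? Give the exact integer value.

w1 = Mv₀ = (4·(-2) + 2·(-2) + (-2)·(-1); 2·(-2) + 4·(-2) + 4·(-1); (-2)·(-2) + 4·(-2) + 6·(-1)) = (-10, -16, -10)
w2 = Mw1 = (4·(-10) + 2·(-16) + (-2)·(-10); 2·(-10) + 4·(-16) + 4·(-10); (-2)·(-10) + 4·(-16) + 6·(-10)) = (-52, -124, -104)
w3 = Mw2 = (-248, -1016, -1016)
The requested component of w3 is -1016.

-1016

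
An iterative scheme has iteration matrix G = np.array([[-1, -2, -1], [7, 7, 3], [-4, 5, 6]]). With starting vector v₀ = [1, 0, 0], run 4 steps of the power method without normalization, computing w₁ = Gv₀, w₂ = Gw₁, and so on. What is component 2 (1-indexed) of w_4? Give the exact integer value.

1710

w1 = Gv₀ = ((-1)·1 + (-2)·0 + (-1)·0; 7·1 + 7·0 + 3·0; (-4)·1 + 5·0 + 6·0) = (-1, 7, -4)
w2 = Gw1 = ((-1)·(-1) + (-2)·7 + (-1)·(-4); 7·(-1) + 7·7 + 3·(-4); (-4)·(-1) + 5·7 + 6·(-4)) = (-9, 30, 15)
w3 = Gw2 = (-66, 192, 276)
w4 = Gw3 = (-594, 1710, 2880)
The requested component of w4 is 1710.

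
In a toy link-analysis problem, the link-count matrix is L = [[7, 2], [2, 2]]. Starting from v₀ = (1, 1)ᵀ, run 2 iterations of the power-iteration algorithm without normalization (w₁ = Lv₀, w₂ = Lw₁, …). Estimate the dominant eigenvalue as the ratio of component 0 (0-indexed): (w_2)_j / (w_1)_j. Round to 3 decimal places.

7.889

w1 = Lv₀ = (7·1 + 2·1; 2·1 + 2·1) = (9, 4)
w2 = Lw1 = (7·9 + 2·4; 2·9 + 2·4) = (71, 26)
Ratio at component: 71 / 9 = 7.889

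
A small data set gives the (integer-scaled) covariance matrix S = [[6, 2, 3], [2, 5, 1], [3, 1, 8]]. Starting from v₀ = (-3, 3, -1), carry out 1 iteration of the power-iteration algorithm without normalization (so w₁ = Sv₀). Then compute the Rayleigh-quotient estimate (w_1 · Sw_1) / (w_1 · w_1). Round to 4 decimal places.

7.8227

w1 = Sv₀ = (-15, 8, -14)
Sw1 = (-116, -4, -149)
w1·Sw1 = (-15)·(-116) + 8·(-4) + (-14)·(-149) = 3794; w1·w1 = (-15)·(-15) + 8·8 + (-14)·(-14) = 485
λ ≈ 3794/485 = 7.8227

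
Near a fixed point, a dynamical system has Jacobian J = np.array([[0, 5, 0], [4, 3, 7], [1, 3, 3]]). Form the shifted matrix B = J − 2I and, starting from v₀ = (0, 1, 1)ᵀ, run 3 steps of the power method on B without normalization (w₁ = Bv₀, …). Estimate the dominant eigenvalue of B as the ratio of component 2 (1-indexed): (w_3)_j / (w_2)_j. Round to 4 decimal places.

B = J − 2I has rows (-2, 5, 0); (4, 1, 7); (1, 3, 1)
w1 = Bv₀ = (5, 8, 4)
w2 = Bw1 = (30, 56, 33)
w3 = Bw2 = (220, 407, 231)
Ratio: 407/56 = 7.2679

μ ≈ 7.2679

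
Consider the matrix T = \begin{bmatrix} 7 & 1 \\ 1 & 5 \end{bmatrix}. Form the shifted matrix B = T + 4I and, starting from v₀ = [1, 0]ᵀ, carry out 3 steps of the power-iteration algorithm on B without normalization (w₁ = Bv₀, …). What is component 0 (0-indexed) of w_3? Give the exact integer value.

1362

B = T + 4I has rows (11, 1); (1, 9)
w1 = Bv₀ = (11·1 + 1·0; 1·1 + 9·0) = (11, 1)
w2 = Bw1 = (11·11 + 1·1; 1·11 + 9·1) = (122, 20)
w3 = Bw2 = (1362, 302)
Requested component of w3: 1362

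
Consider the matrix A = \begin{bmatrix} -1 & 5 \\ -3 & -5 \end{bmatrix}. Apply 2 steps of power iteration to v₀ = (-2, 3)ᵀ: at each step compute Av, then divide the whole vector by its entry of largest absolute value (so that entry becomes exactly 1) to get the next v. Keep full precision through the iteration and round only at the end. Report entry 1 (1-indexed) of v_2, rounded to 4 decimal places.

Av0 = (17.00000, -9.00000); divide by 17.00000 → v1 = (1.00000, -0.52941)
Av1 = (-3.64706, -0.35294); divide by -3.64706 → v2 = (1.00000, 0.09677)
Requested entry of v2: -62/-62 = 1.0000

1.0000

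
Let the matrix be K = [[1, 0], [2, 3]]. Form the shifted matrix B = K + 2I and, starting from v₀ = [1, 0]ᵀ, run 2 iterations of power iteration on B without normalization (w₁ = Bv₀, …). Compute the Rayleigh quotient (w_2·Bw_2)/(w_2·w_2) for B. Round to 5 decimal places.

B = K + 2I has rows (3, 0); (2, 5)
w1 = Bv₀ = (3·1 + 0·0; 2·1 + 5·0) = (3, 2)
w2 = Bw1 = (3·3 + 0·2; 2·3 + 5·2) = (9, 16)
Bw2 = (27, 98)
w2·Bw2 = 1811; w2·w2 = 337; μ ≈ 1811/337 = 5.37389

μ ≈ 5.37389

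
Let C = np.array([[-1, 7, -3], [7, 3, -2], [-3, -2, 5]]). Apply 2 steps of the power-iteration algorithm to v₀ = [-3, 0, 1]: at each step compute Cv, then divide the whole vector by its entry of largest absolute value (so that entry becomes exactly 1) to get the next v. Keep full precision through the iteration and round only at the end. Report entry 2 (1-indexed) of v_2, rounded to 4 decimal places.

Cv0 = (0.00000, -23.00000, 14.00000); divide by -23.00000 → v1 = (0.00000, 1.00000, -0.60870)
Cv1 = (8.82609, 4.21739, -5.04348); divide by 8.82609 → v2 = (1.00000, 0.47783, -0.57143)
Requested entry of v2: -97/-203 = 0.4778

0.4778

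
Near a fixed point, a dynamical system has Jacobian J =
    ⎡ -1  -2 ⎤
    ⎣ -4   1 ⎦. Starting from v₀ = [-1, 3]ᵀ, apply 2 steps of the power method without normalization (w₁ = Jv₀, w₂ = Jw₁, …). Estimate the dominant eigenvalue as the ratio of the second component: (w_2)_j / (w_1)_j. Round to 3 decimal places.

λ ≈ 3.857

w1 = Jv₀ = (-5, 7)
w2 = Jw1 = (-9, 27)
Ratio at component: 27 / 7 = 3.857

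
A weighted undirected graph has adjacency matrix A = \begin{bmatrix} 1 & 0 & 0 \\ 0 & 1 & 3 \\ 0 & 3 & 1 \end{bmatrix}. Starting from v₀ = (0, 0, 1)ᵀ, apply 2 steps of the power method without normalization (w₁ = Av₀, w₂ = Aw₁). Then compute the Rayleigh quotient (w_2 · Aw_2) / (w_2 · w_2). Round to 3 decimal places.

w1 = Av₀ = (1·0 + 0·0 + 0·1; 0·0 + 1·0 + 3·1; 0·0 + 3·0 + 1·1) = (0, 3, 1)
w2 = Aw1 = (1·0 + 0·3 + 0·1; 0·0 + 1·3 + 3·1; 0·0 + 3·3 + 1·1) = (0, 6, 10)
Aw2 = (0, 36, 28)
w2·Aw2 = 0·0 + 6·36 + 10·28 = 496; w2·w2 = 0·0 + 6·6 + 10·10 = 136
λ ≈ 496/136 = 3.647

λ ≈ 3.647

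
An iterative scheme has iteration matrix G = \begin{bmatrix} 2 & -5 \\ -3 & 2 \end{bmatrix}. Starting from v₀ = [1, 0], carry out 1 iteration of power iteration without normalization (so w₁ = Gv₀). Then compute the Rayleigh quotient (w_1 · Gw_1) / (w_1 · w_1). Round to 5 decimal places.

w1 = Gv₀ = (2·1 + (-5)·0; (-3)·1 + 2·0) = (2, -3)
Gw1 = (19, -12)
w1·Gw1 = 2·19 + (-3)·(-12) = 74; w1·w1 = 2·2 + (-3)·(-3) = 13
λ ≈ 74/13 = 5.69231

5.69231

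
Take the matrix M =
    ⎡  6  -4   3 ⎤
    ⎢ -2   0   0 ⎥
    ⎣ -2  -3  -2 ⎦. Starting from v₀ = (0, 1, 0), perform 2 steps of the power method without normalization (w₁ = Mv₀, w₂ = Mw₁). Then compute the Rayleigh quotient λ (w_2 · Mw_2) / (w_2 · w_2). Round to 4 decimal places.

w1 = Mv₀ = (-4, 0, -3)
w2 = Mw1 = (-33, 8, 14)
Mw2 = (-188, 66, 14)
w2·Mw2 = (-33)·(-188) + 8·66 + 14·14 = 6928; w2·w2 = (-33)·(-33) + 8·8 + 14·14 = 1349
λ ≈ 6928/1349 = 5.1357

5.1357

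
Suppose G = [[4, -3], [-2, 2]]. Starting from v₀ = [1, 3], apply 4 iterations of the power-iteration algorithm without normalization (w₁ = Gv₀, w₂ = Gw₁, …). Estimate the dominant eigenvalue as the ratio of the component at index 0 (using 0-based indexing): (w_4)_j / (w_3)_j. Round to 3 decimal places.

5.648

w1 = Gv₀ = (-5, 4)
w2 = Gw1 = (-32, 18)
w3 = Gw2 = (-182, 100)
w4 = Gw3 = (-1028, 564)
Ratio at component: -1028 / -182 = 5.648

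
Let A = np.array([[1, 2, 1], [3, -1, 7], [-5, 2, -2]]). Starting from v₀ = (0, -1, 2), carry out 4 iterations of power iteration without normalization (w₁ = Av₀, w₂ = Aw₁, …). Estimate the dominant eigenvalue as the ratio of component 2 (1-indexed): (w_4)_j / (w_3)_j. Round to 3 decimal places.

w1 = Av₀ = (0, 15, -6)
w2 = Aw1 = (24, -57, 42)
w3 = Aw2 = (-48, 423, -318)
w4 = Aw3 = (480, -2793, 1722)
Ratio at component: -2793 / 423 = -6.603

λ ≈ -6.603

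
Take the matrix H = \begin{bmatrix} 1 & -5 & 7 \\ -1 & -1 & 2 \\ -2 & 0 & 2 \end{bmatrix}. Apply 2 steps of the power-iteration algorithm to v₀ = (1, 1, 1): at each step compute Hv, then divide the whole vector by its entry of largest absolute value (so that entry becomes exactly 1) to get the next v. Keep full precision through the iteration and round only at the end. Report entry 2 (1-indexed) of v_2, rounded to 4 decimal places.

Hv0 = (3.00000, 0.00000, 0.00000); divide by 3.00000 → v1 = (1.00000, 0.00000, 0.00000)
Hv1 = (1.00000, -1.00000, -2.00000); divide by -2.00000 → v2 = (-0.50000, 0.50000, 1.00000)
Requested entry of v2: -3/-6 = 0.5000

0.5000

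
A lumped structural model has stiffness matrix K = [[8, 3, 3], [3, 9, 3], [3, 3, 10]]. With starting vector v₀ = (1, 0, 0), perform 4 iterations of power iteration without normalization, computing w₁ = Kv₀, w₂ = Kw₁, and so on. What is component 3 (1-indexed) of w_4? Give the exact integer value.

w1 = Kv₀ = (8·1 + 3·0 + 3·0; 3·1 + 9·0 + 3·0; 3·1 + 3·0 + 10·0) = (8, 3, 3)
w2 = Kw1 = (8·8 + 3·3 + 3·3; 3·8 + 9·3 + 3·3; 3·8 + 3·3 + 10·3) = (82, 60, 63)
w3 = Kw2 = (1025, 975, 1056)
w4 = Kw3 = (14293, 15018, 16560)
The requested component of w4 is 16560.

16560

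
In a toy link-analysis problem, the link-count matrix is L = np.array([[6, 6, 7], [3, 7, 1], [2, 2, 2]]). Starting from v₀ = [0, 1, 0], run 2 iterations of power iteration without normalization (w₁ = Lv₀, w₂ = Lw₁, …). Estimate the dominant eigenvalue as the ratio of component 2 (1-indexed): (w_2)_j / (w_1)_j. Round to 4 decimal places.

9.8571

w1 = Lv₀ = (6, 7, 2)
w2 = Lw1 = (92, 69, 30)
Ratio at component: 69 / 7 = 9.8571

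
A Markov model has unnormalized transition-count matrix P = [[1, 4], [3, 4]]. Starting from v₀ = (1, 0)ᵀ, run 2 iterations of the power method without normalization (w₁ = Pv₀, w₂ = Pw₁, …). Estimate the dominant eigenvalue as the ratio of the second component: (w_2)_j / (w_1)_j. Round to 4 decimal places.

w1 = Pv₀ = (1, 3)
w2 = Pw1 = (13, 15)
Ratio at component: 15 / 3 = 5.0000

5.0000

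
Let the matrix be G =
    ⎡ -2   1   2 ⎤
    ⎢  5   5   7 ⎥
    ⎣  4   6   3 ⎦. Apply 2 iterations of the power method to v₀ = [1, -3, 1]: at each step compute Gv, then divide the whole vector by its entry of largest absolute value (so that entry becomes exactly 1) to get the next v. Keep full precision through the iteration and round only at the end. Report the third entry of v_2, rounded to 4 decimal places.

0.5888

Gv0 = (-3.00000, -3.00000, -11.00000); divide by -11.00000 → v1 = (0.27273, 0.27273, 1.00000)
Gv1 = (1.72727, 9.72727, 5.72727); divide by 9.72727 → v2 = (0.17757, 1.00000, 0.58879)
Requested entry of v2: -63/-107 = 0.5888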